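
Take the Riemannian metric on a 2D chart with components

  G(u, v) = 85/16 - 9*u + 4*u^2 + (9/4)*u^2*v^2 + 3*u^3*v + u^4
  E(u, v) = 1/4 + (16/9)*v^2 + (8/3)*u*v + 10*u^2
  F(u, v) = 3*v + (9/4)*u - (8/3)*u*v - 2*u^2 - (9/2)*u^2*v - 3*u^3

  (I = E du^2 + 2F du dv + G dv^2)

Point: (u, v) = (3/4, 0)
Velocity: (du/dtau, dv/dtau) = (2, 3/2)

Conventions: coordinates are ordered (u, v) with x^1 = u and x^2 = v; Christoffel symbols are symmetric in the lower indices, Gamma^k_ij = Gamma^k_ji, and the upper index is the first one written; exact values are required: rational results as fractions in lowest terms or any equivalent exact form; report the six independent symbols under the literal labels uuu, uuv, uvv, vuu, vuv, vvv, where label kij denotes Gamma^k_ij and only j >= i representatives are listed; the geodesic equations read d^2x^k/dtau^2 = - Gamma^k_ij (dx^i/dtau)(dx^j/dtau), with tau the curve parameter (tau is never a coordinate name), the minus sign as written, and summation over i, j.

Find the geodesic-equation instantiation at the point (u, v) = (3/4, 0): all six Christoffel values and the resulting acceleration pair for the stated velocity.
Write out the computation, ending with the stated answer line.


E = 47/8, F = -45/64, G = 289/256 at the point
E_u = 15, E_v = 2, F_u = -93/16, F_v = -49/32, G_u = -21/16, G_v = 81/64
EG - F^2 = 25141/4096;  g^inv = (4096/25141) * [[289/256, 45/64], [45/64, 47/8]]
first-kind symbols [ij,l] = (1/2)(d_i g_jl + d_j g_il - d_l g_ij): [uu,u] = E_u/2 = 15/2, [uu,v] = F_u - E_v/2 = -109/16, [uv,u] = E_v/2 = 1, [uv,v] = G_u/2 = -21/32, [vv,u] = F_v - G_u/2 = -7/8, [vv,v] = G_v/2 = 81/128
Gamma^u_ij = (G*[ij,u] - F*[ij,v])/(EG - F^2), Gamma^v_ij = (E*[ij,v] - F*[ij,u])/(EG - F^2)
Gamma_uuu = 15060/25141, Gamma_uuv = 2734/25141, Gamma_uvv = -4447/50282, Gamma_vuu = -142336/25141, Gamma_vuv = -12912/25141, Gamma_vvv = 12708/25141
d^2u/dtau^2 = -(Gamma_uuu*(2)^2 + 2*Gamma_uuv*(2)*(3/2) + Gamma_uvv*(3/2)^2) = -573129/201128
d^2v/dtau^2 = -(Gamma_vuu*(2)^2 + 2*Gamma_vuv*(2)*(3/2) + Gamma_vvv*(3/2)^2) = 618223/25141

Answer: Gamma_uuu = 15060/25141, Gamma_uuv = 2734/25141, Gamma_uvv = -4447/50282, Gamma_vuu = -142336/25141, Gamma_vuv = -12912/25141, Gamma_vvv = 12708/25141; accelerations (d^2u/dtau^2, d^2v/dtau^2) = (-573129/201128, 618223/25141)


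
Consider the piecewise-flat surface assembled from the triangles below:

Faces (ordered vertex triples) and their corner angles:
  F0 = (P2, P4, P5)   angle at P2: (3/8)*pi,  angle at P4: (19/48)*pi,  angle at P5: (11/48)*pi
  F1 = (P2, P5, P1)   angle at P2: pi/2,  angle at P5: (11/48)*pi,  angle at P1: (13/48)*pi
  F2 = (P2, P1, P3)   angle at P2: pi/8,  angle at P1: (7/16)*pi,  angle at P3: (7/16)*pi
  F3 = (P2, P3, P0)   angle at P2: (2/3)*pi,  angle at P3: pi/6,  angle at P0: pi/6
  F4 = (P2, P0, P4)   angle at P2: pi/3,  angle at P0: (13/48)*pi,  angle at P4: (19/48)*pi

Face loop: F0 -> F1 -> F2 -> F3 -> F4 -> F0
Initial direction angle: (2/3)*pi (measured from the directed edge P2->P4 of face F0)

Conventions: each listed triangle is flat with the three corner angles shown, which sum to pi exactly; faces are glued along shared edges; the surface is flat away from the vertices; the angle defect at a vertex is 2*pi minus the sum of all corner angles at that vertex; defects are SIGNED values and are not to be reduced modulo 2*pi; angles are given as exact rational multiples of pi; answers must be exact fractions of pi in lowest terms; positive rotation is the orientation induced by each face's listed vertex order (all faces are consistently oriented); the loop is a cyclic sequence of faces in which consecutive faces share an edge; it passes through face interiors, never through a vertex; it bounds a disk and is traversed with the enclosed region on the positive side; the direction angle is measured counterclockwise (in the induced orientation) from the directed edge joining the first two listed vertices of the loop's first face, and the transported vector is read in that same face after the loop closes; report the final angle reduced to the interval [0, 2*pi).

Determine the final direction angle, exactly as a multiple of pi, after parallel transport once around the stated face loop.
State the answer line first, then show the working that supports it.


Answer: final direction angle = (2/3)*pi

enclosed vertex P2: corner angles sum to 2*pi, defect = 2*pi - 2*pi = 0
holonomy = initial angle + sum of enclosed defects (mod 2*pi), positive in the induced orientation
final angle = (2/3)*pi + 0 = (2/3)*pi (mod 2*pi)


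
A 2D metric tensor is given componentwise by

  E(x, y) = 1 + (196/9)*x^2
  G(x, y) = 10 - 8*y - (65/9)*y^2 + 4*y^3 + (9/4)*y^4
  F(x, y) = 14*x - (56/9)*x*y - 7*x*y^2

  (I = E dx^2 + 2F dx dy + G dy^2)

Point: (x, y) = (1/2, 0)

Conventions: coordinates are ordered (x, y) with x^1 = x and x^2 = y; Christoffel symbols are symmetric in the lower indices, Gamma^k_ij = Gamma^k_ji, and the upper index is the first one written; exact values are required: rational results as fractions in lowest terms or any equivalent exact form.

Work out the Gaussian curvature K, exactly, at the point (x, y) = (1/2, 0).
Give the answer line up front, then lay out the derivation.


Answer: K = -504/19321

E = 58/9, F = 7, G = 10, EG - F^2 = 139/9 at the point
E_x = 196/9, E_y = 0, F_x = 14, F_y = -28/9, G_x = 0, G_y = -8
E_yy = 0, F_xy = -56/9, G_xx = 0
Using the Brioschi determinant formula for K from the metric derivatives:
M1 = [[-E_yy/2 + F_xy - G_xx/2, E_x/2, F_x - E_y/2], [F_y - G_x/2, E, F], [G_y/2, F, G]] = [[-56/9, 98/9, 14], [-28/9, 58/9, 7], [-4, 7, 10]]; det M1 = -56/9
M2 = [[0, E_y/2, G_x/2], [E_y/2, E, F], [G_x/2, F, G]] = [[0, 0, 0], [0, 58/9, 7], [0, 7, 10]]; det M2 = 0
det M1 - det M2 = -56/9; K = -56/9 / (139/9)^2 = -504/19321


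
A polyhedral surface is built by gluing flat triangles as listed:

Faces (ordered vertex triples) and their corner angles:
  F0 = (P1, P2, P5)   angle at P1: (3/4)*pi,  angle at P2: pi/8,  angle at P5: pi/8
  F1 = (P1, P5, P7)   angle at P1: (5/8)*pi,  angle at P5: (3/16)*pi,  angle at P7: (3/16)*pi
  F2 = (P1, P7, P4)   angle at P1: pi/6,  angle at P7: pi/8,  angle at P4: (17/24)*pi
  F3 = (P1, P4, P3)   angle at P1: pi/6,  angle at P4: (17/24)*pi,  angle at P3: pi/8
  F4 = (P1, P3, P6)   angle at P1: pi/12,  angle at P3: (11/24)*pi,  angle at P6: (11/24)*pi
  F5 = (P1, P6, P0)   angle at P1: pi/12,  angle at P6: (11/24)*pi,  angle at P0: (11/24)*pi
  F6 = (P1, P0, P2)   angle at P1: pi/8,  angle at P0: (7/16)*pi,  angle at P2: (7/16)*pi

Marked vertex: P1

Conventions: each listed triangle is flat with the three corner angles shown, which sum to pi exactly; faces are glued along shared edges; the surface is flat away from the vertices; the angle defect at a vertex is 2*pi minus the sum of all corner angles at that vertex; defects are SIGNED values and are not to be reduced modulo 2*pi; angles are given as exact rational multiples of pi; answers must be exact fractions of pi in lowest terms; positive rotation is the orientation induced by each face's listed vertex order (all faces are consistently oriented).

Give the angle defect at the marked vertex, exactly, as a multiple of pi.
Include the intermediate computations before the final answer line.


Sum of corner angles at P1: 2*pi
defect = 2*pi - 2*pi

Answer: defect(P1) = 0


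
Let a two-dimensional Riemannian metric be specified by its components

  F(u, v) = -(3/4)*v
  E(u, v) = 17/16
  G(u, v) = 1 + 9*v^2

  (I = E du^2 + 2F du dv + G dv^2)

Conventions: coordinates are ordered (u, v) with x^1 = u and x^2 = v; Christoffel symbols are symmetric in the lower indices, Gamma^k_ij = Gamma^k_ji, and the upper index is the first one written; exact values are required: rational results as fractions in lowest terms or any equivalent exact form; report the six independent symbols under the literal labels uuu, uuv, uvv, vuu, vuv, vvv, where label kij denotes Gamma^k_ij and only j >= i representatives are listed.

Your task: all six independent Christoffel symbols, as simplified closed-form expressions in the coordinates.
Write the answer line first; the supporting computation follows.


Answer: Gamma_uuu = 0, Gamma_uuv = 0, Gamma_uvv = -12/(144*v^2 + 17), Gamma_vuu = 0, Gamma_vuv = 0, Gamma_vvv = 144*v/(144*v^2 + 17)

E = 17/16; F = -(3/4)*v; G = 1 + 9*v^2
Gamma^k_ij = (1/2) g^{kl} (d_i g_jl + d_j g_il - d_l g_ij), with g^inv = (1/(EG-F^2)) [[G, -F], [-F, E]]
first partials: E_u = 0, E_v = 0, F_u = 0, F_v = -3/4, G_u = 0, G_v = 18*v
D = EG - F^2 = 17/16 + 9*v^2
expanded: Gamma^u_uu = (G E_u - 2F F_u + F E_v)/(2D), Gamma^u_uv = (G E_v - F G_u)/(2D), Gamma^u_vv = (2G F_v - G G_u - F G_v)/(2D), Gamma^v_uu = (2E F_u - E E_v - F E_u)/(2D), Gamma^v_uv = (E G_u - F E_v)/(2D), Gamma^v_vv = (E G_v - 2F F_v + F G_u)/(2D); substitute and cancel common factors


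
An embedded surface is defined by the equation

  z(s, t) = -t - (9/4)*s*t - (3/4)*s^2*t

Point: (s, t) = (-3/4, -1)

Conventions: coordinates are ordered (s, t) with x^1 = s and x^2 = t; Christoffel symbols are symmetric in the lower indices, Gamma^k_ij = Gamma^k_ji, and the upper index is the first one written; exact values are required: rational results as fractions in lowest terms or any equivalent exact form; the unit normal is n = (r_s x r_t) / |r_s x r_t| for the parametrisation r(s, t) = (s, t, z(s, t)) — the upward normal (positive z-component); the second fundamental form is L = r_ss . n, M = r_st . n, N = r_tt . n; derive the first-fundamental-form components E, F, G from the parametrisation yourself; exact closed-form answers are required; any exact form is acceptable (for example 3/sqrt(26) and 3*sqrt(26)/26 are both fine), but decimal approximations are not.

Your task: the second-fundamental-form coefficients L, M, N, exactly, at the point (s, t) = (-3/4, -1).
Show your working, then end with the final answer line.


z_s = 9/8, z_t = 17/64, z_ss = 3/2, z_st = -9/8, z_tt = 0
E = 145/64, F = 153/512, G = 4385/4096; answer radicand W^2 = 9569/4096
unnormalised second-form numerators: l = 3/2, m = -9/8, n = 0; L = l/sqrt(9569/4096), and similarly M = m/sqrt(W^2), N = n/sqrt(W^2)

Answer: L = 96*sqrt(9569)/9569, M = -72*sqrt(9569)/9569, N = 0


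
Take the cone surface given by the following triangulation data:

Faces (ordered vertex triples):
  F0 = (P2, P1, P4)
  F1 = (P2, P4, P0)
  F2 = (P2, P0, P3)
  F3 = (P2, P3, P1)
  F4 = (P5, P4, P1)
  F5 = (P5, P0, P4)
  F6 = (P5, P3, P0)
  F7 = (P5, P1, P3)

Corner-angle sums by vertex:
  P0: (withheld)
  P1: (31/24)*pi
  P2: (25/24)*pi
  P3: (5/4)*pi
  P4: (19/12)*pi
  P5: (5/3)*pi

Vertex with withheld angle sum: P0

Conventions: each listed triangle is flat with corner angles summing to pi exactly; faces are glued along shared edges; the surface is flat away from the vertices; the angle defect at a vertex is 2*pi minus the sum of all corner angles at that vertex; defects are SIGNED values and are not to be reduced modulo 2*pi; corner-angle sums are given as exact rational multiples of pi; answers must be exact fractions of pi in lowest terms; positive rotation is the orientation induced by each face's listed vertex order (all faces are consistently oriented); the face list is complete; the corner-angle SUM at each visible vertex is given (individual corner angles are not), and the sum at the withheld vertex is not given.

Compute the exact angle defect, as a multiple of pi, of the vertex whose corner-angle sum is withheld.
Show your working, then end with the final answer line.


V = 6, E = 12, F = 8; chi = V - E + F = 2
Gauss-Bonnet: total defect = 2*pi*chi = 4*pi; visible defects sum to (19/6)*pi

Answer: defect(P0) = (5/6)*pi


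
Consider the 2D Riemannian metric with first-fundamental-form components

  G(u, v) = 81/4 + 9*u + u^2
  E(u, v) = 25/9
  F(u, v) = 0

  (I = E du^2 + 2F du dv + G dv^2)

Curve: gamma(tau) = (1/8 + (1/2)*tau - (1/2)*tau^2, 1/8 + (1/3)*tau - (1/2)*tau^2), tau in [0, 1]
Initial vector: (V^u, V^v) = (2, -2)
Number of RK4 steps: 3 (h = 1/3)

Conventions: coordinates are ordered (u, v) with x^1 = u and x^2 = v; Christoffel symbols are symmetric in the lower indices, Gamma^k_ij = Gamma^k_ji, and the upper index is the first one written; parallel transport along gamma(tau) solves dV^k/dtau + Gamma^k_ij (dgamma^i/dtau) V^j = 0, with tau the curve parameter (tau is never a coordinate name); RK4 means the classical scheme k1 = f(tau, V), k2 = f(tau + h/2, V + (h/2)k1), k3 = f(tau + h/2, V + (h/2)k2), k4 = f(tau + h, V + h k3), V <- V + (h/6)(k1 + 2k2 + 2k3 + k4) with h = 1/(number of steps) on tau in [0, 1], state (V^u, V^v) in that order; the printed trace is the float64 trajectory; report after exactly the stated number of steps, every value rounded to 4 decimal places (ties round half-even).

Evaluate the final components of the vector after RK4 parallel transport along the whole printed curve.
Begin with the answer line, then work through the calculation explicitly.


Answer: V^u = 2.5441, V^v = -1.9180

gamma'(tau) = (1/2 - tau, 1/3 - tau); f(tau, V)^k = -Gamma^k_ij(gamma(tau)) gamma'^i(tau) V^j; h = 1/3; intermediate values shown to 6 dp
curve data and Christoffel symbols at the stage parameters:
  tau = 0.000000: gamma = (0.125000, 0.125000), gamma' = (0.500000, 0.333333); Gamma_uuu = 0.000000, Gamma_uuv = 0.000000, Gamma_uvv = -1.665000, Gamma_vuu = 0.000000, Gamma_vuv = 0.216216, Gamma_vvv = 0.000000
  tau = 0.166667: gamma = (0.194444, 0.166667), gamma' = (0.333333, 0.166667); Gamma_uuu = 0.000000, Gamma_uuv = 0.000000, Gamma_uvv = -1.690000, Gamma_vuu = 0.000000, Gamma_vuv = 0.213018, Gamma_vvv = 0.000000
  tau = 0.333333: gamma = (0.236111, 0.180556), gamma' = (0.166667, 0.000000); Gamma_uuu = 0.000000, Gamma_uuv = 0.000000, Gamma_uvv = -1.705000, Gamma_vuu = 0.000000, Gamma_vuv = 0.211144, Gamma_vvv = 0.000000
  tau = 0.500000: gamma = (0.250000, 0.166667), gamma' = (0.000000, -0.166667); Gamma_uuu = 0.000000, Gamma_uuv = 0.000000, Gamma_uvv = -1.710000, Gamma_vuu = 0.000000, Gamma_vuv = 0.210526, Gamma_vvv = 0.000000
  tau = 0.666667: gamma = (0.236111, 0.125000), gamma' = (-0.166667, -0.333333); Gamma_uuu = 0.000000, Gamma_uuv = 0.000000, Gamma_uvv = -1.705000, Gamma_vuu = 0.000000, Gamma_vuv = 0.211144, Gamma_vvv = 0.000000
  tau = 0.833333: gamma = (0.194444, 0.055556), gamma' = (-0.333333, -0.500000); Gamma_uuu = 0.000000, Gamma_uuv = 0.000000, Gamma_uvv = -1.690000, Gamma_vuu = 0.000000, Gamma_vuv = 0.213018, Gamma_vvv = 0.000000
  tau = 1.000000: gamma = (0.125000, -0.041667), gamma' = (-0.500000, -0.666667); Gamma_uuu = 0.000000, Gamma_uuv = 0.000000, Gamma_uvv = -1.665000, Gamma_vuu = 0.000000, Gamma_vuv = 0.216216, Gamma_vvv = 0.000000
step 0: V^u = 2.0000, V^v = -2.0000
step 1: k1 = (-1.110000, 0.072072), k2 = (-0.559950, 0.076721), k3 = (-0.559732, 0.073411), k4 = (0.000000, 0.069520); V <- V + (h/6)(k1 + 2k2 + 2k3 + k4): V^u = 1.8139, V^v = -1.9755
step 2: k1 = (0.000000, 0.069517), k2 = (0.559702, 0.063646), k3 = (0.559981, 0.066920), k4 = (1.110038, 0.072071); V <- V + (h/6)(k1 + 2k2 + 2k3 + k4): V^u = 2.0000, V^v = -1.9531
step 3: k1 = (1.110000, 0.072033), k2 = (1.640207, 0.094894), k3 = (1.636987, 0.104577), k4 = (2.129224, 0.159568); V <- V + (h/6)(k1 + 2k2 + 2k3 + k4): V^u = 2.5441, V^v = -1.9180


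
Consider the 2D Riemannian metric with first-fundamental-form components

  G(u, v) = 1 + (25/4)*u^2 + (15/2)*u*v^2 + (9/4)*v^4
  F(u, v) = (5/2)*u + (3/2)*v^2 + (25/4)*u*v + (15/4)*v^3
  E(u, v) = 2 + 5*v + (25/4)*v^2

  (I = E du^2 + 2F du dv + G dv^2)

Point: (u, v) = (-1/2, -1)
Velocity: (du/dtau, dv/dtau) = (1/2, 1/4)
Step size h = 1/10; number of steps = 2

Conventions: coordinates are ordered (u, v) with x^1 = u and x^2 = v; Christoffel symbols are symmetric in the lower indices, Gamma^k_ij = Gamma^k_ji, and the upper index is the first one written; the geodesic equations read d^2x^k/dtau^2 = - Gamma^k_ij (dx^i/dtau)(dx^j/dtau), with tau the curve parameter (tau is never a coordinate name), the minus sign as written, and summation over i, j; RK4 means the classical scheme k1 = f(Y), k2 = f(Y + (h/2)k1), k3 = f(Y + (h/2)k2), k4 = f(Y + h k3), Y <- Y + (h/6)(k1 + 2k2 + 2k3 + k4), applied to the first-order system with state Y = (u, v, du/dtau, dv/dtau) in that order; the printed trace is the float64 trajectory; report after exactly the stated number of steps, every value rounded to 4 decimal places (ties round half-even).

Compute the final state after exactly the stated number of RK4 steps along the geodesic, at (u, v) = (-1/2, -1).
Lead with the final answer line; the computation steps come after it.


Answer: u = -0.3959, v = -0.9508, du/dtau = 0.5421, dv/dtau = 0.2410

f(Y) = (du/dtau, dv/dtau, -Gamma^u_ij Y'^i Y'^j, -Gamma^v_ij Y'^i Y'^j) with the Gammas evaluated at the stage position; h = 0.100000; intermediate values shown to 6 dp
step 0: u = -0.5000, v = -1.0000, du/dtau = 0.5000, dv/dtau = 0.2500
step 1:
  k1: at (u, v) = (-0.500000, -1.000000), (du/dtau, dv/dtau) = (0.500000, 0.250000); Gamma_uuu = 0.000000, Gamma_uuv = -1.132075, Gamma_uvv = 1.358491, Gamma_vuu = 0.000000, Gamma_vuv = 0.188679, Gamma_vvv = -0.226415; k1 = (0.500000, 0.250000, 0.198113, -0.033019)
  k2: at (u, v) = (-0.475000, -0.987500), (du/dtau, dv/dtau) = (0.509906, 0.248349); Gamma_uuu = 0.000000, Gamma_uuv = -1.135755, Gamma_uvv = 1.345870, Gamma_vuu = 0.000000, Gamma_vuv = 0.212833, Gamma_vvv = -0.252207; k2 = (0.509906, 0.248349, 0.204642, -0.038349)
  k3: at (u, v) = (-0.474505, -0.987583), (du/dtau, dv/dtau) = (0.510232, 0.248083); Gamma_uuu = 0.000000, Gamma_uuv = -1.135415, Gamma_uvv = 1.345579, Gamma_vuu = 0.000000, Gamma_vuv = 0.213886, Gamma_vvv = -0.253476; k3 = (0.510232, 0.248083, 0.204627, -0.038547)
  k4: at (u, v) = (-0.448977, -0.975192), (du/dtau, dv/dtau) = (0.520463, 0.246145); Gamma_uuu = 0.000000, Gamma_uuv = -1.137557, Gamma_uvv = 1.331204, Gamma_vuu = 0.000000, Gamma_vuv = 0.240533, Gamma_vvv = -0.281479; k4 = (0.520463, 0.246145, 0.210809, -0.044575)
  Y <- Y + (h/6)(k1 + 2k2 + 2k3 + k4): u = -0.4490, v = -0.9752, du/dtau = 0.5205, dv/dtau = 0.2461
step 2:
  k1: at (u, v) = (-0.448988, -0.975183), (du/dtau, dv/dtau) = (0.520458, 0.246144); Gamma_uuu = 0.000000, Gamma_uuv = -1.137574, Gamma_uvv = 1.331212, Gamma_vuu = 0.000000, Gamma_vuv = 0.240499, Gamma_vvv = -0.281436; k1 = (0.520458, 0.246144, 0.210809, -0.044568)
  k2: at (u, v) = (-0.422965, -0.962876), (du/dtau, dv/dtau) = (0.530998, 0.243915); Gamma_uuu = 0.000000, Gamma_uuv = -1.138039, Gamma_uvv = 1.314948, Gamma_vuu = 0.000000, Gamma_vuv = 0.269537, Gamma_vvv = -0.311436; k2 = (0.530998, 0.243915, 0.216562, -0.051291)
  k3: at (u, v) = (-0.422438, -0.962987), (du/dtau, dv/dtau) = (0.531286, 0.243579); Gamma_uuu = 0.000000, Gamma_uuv = -1.137572, Gamma_uvv = 1.314561, Gamma_vuu = 0.000000, Gamma_vuv = 0.270698, Gamma_vvv = -0.312814; k3 = (0.531286, 0.243579, 0.216433, -0.051503)
  k4: at (u, v) = (-0.395859, -0.950825), (du/dtau, dv/dtau) = (0.542101, 0.240993); Gamma_uuu = 0.000000, Gamma_uuv = -1.135969, Gamma_uvv = 1.296129, Gamma_vuu = 0.000000, Gamma_vuv = 0.302297, Gamma_vvv = -0.344918; k4 = (0.542101, 0.240993, 0.221536, -0.058954)
  Y <- Y + (h/6)(k1 + 2k2 + 2k3 + k4): u = -0.3959, v = -0.9508, du/dtau = 0.5421, dv/dtau = 0.2410


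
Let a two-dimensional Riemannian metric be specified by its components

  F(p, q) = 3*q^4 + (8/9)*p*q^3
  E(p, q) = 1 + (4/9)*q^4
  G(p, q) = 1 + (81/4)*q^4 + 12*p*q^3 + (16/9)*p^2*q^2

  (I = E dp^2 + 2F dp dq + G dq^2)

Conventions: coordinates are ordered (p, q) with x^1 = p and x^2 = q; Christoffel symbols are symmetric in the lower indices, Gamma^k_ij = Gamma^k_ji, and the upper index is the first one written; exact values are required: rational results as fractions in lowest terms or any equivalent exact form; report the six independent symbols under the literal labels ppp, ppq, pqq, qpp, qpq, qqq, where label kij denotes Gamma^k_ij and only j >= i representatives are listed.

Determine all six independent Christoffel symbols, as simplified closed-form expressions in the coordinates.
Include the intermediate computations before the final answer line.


E = 1 + (4/9)*q^4; F = 3*q^4 + (8/9)*p*q^3; G = 1 + (81/4)*q^4 + 12*p*q^3 + (16/9)*p^2*q^2
Gamma^k_ij = (1/2) g^{kl} (d_i g_jl + d_j g_il - d_l g_ij), with g^inv = (1/(EG-F^2)) [[G, -F], [-F, E]]
first partials: E_p = 0, E_q = (16/9)*q^3, F_p = (8/9)*q^3, F_q = 12*q^3 + (8/3)*p*q^2, G_p = 12*q^3 + (32/9)*p*q^2, G_q = 81*q^3 + 36*p*q^2 + (32/9)*p^2*q
D = EG - F^2 = 1 + (745/36)*q^4 + 12*p*q^3 + (16/9)*p^2*q^2
expanded: Gamma^p_pp = (G E_p - 2F F_p + F E_q)/(2D), Gamma^p_pq = (G E_q - F G_p)/(2D), Gamma^p_qq = (2G F_q - G G_p - F G_q)/(2D), Gamma^q_pp = (2E F_p - E E_q - F E_p)/(2D), Gamma^q_pq = (E G_p - F E_q)/(2D), Gamma^q_qq = (E G_q - 2F F_q + F G_p)/(2D); substitute and cancel common factors

Answer: Gamma_ppp = 0, Gamma_ppq = 32*q^3/(64*p^2*q^2 + 432*p*q^3 + 745*q^4 + 36), Gamma_pqq = (32*p*q^2 + 216*q^3)/(64*p^2*q^2 + 432*p*q^3 + 745*q^4 + 36), Gamma_qpp = 0, Gamma_qpq = (64*p*q^2 + 216*q^3)/(64*p^2*q^2 + 432*p*q^3 + 745*q^4 + 36), Gamma_qqq = (64*p^2*q + 648*p*q^2 + 1458*q^3)/(64*p^2*q^2 + 432*p*q^3 + 745*q^4 + 36)


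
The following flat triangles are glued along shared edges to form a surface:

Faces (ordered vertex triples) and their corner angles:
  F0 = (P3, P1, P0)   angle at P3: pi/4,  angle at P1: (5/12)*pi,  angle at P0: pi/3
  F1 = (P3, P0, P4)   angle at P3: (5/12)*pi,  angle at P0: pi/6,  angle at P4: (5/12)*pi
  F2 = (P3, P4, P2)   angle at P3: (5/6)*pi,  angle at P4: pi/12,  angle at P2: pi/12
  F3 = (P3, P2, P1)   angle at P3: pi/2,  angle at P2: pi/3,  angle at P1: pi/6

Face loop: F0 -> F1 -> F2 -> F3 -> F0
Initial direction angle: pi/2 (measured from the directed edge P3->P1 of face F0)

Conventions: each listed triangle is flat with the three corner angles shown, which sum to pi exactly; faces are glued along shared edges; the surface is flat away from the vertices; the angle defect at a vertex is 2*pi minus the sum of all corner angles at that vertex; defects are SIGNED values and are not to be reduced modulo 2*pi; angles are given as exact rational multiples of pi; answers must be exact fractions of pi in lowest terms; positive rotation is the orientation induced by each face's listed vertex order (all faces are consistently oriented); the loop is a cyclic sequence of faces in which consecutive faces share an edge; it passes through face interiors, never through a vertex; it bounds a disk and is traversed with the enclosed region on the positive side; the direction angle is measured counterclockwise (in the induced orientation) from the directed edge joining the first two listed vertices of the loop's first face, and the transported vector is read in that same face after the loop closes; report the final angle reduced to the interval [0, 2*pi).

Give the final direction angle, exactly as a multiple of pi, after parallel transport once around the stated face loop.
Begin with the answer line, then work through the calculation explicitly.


Answer: final direction angle = pi/2

enclosed vertex P3: corner angles sum to 2*pi, defect = 2*pi - 2*pi = 0
transport around the loop rotates by the sum of enclosed defects; add to the initial angle mod 2*pi
final angle = pi/2 + 0 = pi/2 (mod 2*pi)


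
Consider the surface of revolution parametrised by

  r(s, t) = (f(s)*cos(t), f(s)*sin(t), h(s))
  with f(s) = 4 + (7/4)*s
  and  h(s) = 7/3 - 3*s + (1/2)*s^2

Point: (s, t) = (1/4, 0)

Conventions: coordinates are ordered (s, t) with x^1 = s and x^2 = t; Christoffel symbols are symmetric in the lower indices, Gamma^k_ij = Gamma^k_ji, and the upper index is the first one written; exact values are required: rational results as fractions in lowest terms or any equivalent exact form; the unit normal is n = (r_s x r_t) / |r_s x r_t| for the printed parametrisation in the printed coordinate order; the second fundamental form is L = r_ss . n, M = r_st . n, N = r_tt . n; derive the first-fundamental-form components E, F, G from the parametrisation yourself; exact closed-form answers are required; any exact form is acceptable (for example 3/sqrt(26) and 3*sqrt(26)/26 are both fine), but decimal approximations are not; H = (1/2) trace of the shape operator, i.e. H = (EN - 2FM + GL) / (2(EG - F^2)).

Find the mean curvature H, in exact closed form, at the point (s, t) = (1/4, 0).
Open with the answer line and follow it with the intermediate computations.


Answer: H = -2746*sqrt(170)/512975

f = 71/16, f' = 7/4, f'' = 0, h' = -11/4, h'' = 1
E = 85/8, F = 0, G = 5041/256; answer radicand W^2 = 85/8
unnormalised second-form numerators: l = 7/4, m = 0, n = -781/64; L = l/sqrt(85/8), and similarly M = m/sqrt(W^2), N = n/sqrt(W^2)
H = (E*n - 2*F*m + G*l) / (2*(EG - F^2)*sqrt(W^2)); E*n - 2*F*m + G*l = -97483/1024, EG - F^2 = 428485/2048, so H = (-1373/6035)/sqrt(85/8)


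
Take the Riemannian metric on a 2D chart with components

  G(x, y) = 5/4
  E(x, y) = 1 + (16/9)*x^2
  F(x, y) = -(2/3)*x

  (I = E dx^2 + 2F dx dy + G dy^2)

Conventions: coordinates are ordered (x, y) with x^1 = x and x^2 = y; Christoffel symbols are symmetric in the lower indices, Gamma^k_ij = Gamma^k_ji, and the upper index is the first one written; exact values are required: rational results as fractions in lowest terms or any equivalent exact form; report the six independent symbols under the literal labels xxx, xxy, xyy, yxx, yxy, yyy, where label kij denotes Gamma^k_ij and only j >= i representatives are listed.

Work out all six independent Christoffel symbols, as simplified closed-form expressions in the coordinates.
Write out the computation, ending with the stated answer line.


E = 1 + (16/9)*x^2; F = -(2/3)*x; G = 5/4
Gamma^k_ij = (1/2) g^{kl} (d_i g_jl + d_j g_il - d_l g_ij), with g^inv = (1/(EG-F^2)) [[G, -F], [-F, E]]
first partials: E_x = (32/9)*x, E_y = 0, F_x = -2/3, F_y = 0, G_x = 0, G_y = 0
D = EG - F^2 = 5/4 + (16/9)*x^2
expanded: Gamma^x_xx = (G E_x - 2F F_x + F E_y)/(2D), Gamma^x_xy = (G E_y - F G_x)/(2D), Gamma^x_yy = (2G F_y - G G_x - F G_y)/(2D), Gamma^y_xx = (2E F_x - E E_y - F E_x)/(2D), Gamma^y_xy = (E G_x - F E_y)/(2D), Gamma^y_yy = (E G_y - 2F F_y + F G_x)/(2D); substitute and cancel common factors

Answer: Gamma_xxx = 64*x/(64*x^2 + 45), Gamma_xxy = 0, Gamma_xyy = 0, Gamma_yxx = -24/(64*x^2 + 45), Gamma_yxy = 0, Gamma_yyy = 0


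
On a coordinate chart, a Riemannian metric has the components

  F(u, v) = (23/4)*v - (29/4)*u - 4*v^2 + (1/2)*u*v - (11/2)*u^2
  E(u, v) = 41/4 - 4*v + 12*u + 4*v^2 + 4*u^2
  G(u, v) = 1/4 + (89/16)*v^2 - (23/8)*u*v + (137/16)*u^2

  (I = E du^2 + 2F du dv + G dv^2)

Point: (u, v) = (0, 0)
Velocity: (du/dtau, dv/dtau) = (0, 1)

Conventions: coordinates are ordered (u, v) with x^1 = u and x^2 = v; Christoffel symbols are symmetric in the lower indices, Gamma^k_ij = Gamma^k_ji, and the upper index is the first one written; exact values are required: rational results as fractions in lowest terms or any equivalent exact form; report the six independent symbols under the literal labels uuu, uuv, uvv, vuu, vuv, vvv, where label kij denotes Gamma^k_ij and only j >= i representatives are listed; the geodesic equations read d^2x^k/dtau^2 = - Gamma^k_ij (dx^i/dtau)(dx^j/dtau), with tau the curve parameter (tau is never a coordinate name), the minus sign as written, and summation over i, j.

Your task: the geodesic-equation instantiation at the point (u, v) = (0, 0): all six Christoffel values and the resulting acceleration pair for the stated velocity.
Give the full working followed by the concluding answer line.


E = 41/4, F = 0, G = 1/4 at the point
E_u = 12, E_v = -4, F_u = -29/4, F_v = 23/4, G_u = 0, G_v = 0
EG - F^2 = 41/16;  g^inv = (16/41) * [[1/4, 0], [0, 41/4]]
first-kind symbols [ij,l] = (1/2)(d_i g_jl + d_j g_il - d_l g_ij): [uu,u] = E_u/2 = 6, [uu,v] = F_u - E_v/2 = -21/4, [uv,u] = E_v/2 = -2, [uv,v] = G_u/2 = 0, [vv,u] = F_v - G_u/2 = 23/4, [vv,v] = G_v/2 = 0
Gamma^u_ij = (G*[ij,u] - F*[ij,v])/(EG - F^2), Gamma^v_ij = (E*[ij,v] - F*[ij,u])/(EG - F^2)
Gamma_uuu = 24/41, Gamma_uuv = -8/41, Gamma_uvv = 23/41, Gamma_vuu = -21, Gamma_vuv = 0, Gamma_vvv = 0
d^2u/dtau^2 = -(Gamma_uuu*(0)^2 + 2*Gamma_uuv*(0)*(1) + Gamma_uvv*(1)^2) = -23/41
d^2v/dtau^2 = -(Gamma_vuu*(0)^2 + 2*Gamma_vuv*(0)*(1) + Gamma_vvv*(1)^2) = 0

Answer: Gamma_uuu = 24/41, Gamma_uuv = -8/41, Gamma_uvv = 23/41, Gamma_vuu = -21, Gamma_vuv = 0, Gamma_vvv = 0; accelerations (d^2u/dtau^2, d^2v/dtau^2) = (-23/41, 0)


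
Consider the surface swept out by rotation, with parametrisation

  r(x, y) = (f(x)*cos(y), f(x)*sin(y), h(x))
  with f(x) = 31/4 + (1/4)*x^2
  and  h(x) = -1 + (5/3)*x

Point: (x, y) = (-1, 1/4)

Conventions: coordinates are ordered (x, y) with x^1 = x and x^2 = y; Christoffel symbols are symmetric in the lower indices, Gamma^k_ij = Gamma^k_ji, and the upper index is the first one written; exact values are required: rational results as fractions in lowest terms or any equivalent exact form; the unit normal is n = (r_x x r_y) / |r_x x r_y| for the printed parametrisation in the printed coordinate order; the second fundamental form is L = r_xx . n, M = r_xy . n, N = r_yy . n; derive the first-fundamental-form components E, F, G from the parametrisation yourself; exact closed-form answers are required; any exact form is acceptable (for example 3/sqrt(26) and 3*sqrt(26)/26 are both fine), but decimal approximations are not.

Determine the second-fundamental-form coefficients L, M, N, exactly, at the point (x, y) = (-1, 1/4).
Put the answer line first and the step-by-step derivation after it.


Answer: L = -5*sqrt(109)/109, M = 0, N = 80*sqrt(109)/109

f = 8, f' = -1/2, f'' = 1/2, h' = 5/3, h'' = 0
E = 109/36, F = 0, G = 64; answer radicand W^2 = 109/36
unnormalised second-form numerators: l = -5/6, m = 0, n = 40/3; L = l/sqrt(109/36), and similarly M = m/sqrt(W^2), N = n/sqrt(W^2)


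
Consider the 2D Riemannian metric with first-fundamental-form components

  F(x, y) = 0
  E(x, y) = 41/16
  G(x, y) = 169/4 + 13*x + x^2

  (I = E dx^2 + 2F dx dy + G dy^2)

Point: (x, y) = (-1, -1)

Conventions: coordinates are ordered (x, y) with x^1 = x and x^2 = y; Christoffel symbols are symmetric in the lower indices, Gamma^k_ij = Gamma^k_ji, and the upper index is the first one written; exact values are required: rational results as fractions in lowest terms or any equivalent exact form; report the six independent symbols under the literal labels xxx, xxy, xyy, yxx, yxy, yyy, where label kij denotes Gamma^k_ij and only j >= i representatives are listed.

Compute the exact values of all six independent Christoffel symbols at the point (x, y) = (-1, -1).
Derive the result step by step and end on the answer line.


E = 41/16, F = 0, G = 121/4 at the point
E_x = 0, E_y = 0, F_x = 0, F_y = 0, G_x = 11, G_y = 0
EG - F^2 = 4961/64;  g^inv = (64/4961) * [[121/4, 0], [0, 41/16]]
first-kind symbols [ij,l] = (1/2)(d_i g_jl + d_j g_il - d_l g_ij): [xx,x] = E_x/2 = 0, [xx,y] = F_x - E_y/2 = 0, [xy,x] = E_y/2 = 0, [xy,y] = G_x/2 = 11/2, [yy,x] = F_y - G_x/2 = -11/2, [yy,y] = G_y/2 = 0
Gamma^x_ij = (G*[ij,x] - F*[ij,y])/(EG - F^2), Gamma^y_ij = (E*[ij,y] - F*[ij,x])/(EG - F^2)

Answer: Gamma_xxx = 0, Gamma_xxy = 0, Gamma_xyy = -88/41, Gamma_yxx = 0, Gamma_yxy = 2/11, Gamma_yyy = 0


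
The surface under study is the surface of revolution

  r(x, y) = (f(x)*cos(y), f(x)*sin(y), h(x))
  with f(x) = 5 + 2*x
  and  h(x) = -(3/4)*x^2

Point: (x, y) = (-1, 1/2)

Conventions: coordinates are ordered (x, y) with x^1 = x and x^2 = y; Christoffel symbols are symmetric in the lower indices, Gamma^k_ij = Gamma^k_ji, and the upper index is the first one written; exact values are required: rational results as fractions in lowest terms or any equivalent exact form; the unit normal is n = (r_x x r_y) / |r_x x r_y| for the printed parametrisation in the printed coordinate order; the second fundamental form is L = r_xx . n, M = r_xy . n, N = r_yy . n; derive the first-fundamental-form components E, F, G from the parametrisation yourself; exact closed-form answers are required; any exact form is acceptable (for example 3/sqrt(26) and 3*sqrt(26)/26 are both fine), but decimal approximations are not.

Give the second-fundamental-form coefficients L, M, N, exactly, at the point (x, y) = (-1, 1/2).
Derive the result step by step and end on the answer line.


f = 3, f' = 2, f'' = 0, h' = 3/2, h'' = -3/2
E = 25/4, F = 0, G = 9; answer radicand W^2 = 25/4
unnormalised second-form numerators: l = -3, m = 0, n = 9/2; L = l/sqrt(25/4), and similarly M = m/sqrt(W^2), N = n/sqrt(W^2)

Answer: L = -6/5, M = 0, N = 9/5


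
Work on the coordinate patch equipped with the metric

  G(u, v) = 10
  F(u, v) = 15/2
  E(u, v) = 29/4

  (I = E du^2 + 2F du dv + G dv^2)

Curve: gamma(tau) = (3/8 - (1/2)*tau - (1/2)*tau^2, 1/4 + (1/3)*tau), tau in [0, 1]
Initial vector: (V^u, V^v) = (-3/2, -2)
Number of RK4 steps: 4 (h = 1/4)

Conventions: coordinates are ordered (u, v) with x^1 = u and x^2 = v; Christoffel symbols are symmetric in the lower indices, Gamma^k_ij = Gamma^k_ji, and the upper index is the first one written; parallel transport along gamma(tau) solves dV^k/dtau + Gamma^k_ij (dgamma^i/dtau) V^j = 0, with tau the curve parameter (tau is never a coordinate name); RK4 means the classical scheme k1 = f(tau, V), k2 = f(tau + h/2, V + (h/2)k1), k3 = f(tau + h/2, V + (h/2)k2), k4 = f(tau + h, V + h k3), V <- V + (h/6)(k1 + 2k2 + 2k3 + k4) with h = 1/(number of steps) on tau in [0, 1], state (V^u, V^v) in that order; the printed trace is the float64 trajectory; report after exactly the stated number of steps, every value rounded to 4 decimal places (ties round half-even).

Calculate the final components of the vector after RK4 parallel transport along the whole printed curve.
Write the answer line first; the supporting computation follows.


Answer: V^u = -1.5000, V^v = -2.0000

gamma'(tau) = (-1/2 - tau, 1/3); f(tau, V)^k = -Gamma^k_ij(gamma(tau)) gamma'^i(tau) V^j; h = 1/4; intermediate values shown to 6 dp
curve data and Christoffel symbols at the stage parameters:
  tau = 0.000000: gamma = (0.375000, 0.250000), gamma' = (-0.500000, 0.333333); Gamma_uuu = 0.000000, Gamma_uuv = 0.000000, Gamma_uvv = 0.000000, Gamma_vuu = 0.000000, Gamma_vuv = 0.000000, Gamma_vvv = 0.000000
  tau = 0.125000: gamma = (0.304688, 0.291667), gamma' = (-0.625000, 0.333333); Gamma_uuu = 0.000000, Gamma_uuv = 0.000000, Gamma_uvv = 0.000000, Gamma_vuu = 0.000000, Gamma_vuv = 0.000000, Gamma_vvv = 0.000000
  tau = 0.250000: gamma = (0.218750, 0.333333), gamma' = (-0.750000, 0.333333); Gamma_uuu = 0.000000, Gamma_uuv = 0.000000, Gamma_uvv = 0.000000, Gamma_vuu = 0.000000, Gamma_vuv = 0.000000, Gamma_vvv = 0.000000
  tau = 0.375000: gamma = (0.117188, 0.375000), gamma' = (-0.875000, 0.333333); Gamma_uuu = 0.000000, Gamma_uuv = 0.000000, Gamma_uvv = 0.000000, Gamma_vuu = 0.000000, Gamma_vuv = 0.000000, Gamma_vvv = 0.000000
  tau = 0.500000: gamma = (0.000000, 0.416667), gamma' = (-1.000000, 0.333333); Gamma_uuu = 0.000000, Gamma_uuv = 0.000000, Gamma_uvv = 0.000000, Gamma_vuu = 0.000000, Gamma_vuv = 0.000000, Gamma_vvv = 0.000000
  tau = 0.625000: gamma = (-0.132812, 0.458333), gamma' = (-1.125000, 0.333333); Gamma_uuu = 0.000000, Gamma_uuv = 0.000000, Gamma_uvv = 0.000000, Gamma_vuu = 0.000000, Gamma_vuv = 0.000000, Gamma_vvv = 0.000000
  tau = 0.750000: gamma = (-0.281250, 0.500000), gamma' = (-1.250000, 0.333333); Gamma_uuu = 0.000000, Gamma_uuv = 0.000000, Gamma_uvv = 0.000000, Gamma_vuu = 0.000000, Gamma_vuv = 0.000000, Gamma_vvv = 0.000000
  tau = 0.875000: gamma = (-0.445312, 0.541667), gamma' = (-1.375000, 0.333333); Gamma_uuu = 0.000000, Gamma_uuv = 0.000000, Gamma_uvv = 0.000000, Gamma_vuu = 0.000000, Gamma_vuv = 0.000000, Gamma_vvv = 0.000000
  tau = 1.000000: gamma = (-0.625000, 0.583333), gamma' = (-1.500000, 0.333333); Gamma_uuu = 0.000000, Gamma_uuv = 0.000000, Gamma_uvv = 0.000000, Gamma_vuu = 0.000000, Gamma_vuv = 0.000000, Gamma_vvv = 0.000000
step 0: V^u = -1.5000, V^v = -2.0000
step 1: k1 = (0.000000, 0.000000), k2 = (0.000000, 0.000000), k3 = (0.000000, 0.000000), k4 = (0.000000, 0.000000); V <- V + (h/6)(k1 + 2k2 + 2k3 + k4): V^u = -1.5000, V^v = -2.0000
step 2: k1 = (0.000000, 0.000000), k2 = (0.000000, 0.000000), k3 = (0.000000, 0.000000), k4 = (0.000000, 0.000000); V <- V + (h/6)(k1 + 2k2 + 2k3 + k4): V^u = -1.5000, V^v = -2.0000
step 3: k1 = (0.000000, 0.000000), k2 = (0.000000, 0.000000), k3 = (0.000000, 0.000000), k4 = (0.000000, 0.000000); V <- V + (h/6)(k1 + 2k2 + 2k3 + k4): V^u = -1.5000, V^v = -2.0000
step 4: k1 = (0.000000, 0.000000), k2 = (0.000000, 0.000000), k3 = (0.000000, 0.000000), k4 = (0.000000, 0.000000); V <- V + (h/6)(k1 + 2k2 + 2k3 + k4): V^u = -1.5000, V^v = -2.0000


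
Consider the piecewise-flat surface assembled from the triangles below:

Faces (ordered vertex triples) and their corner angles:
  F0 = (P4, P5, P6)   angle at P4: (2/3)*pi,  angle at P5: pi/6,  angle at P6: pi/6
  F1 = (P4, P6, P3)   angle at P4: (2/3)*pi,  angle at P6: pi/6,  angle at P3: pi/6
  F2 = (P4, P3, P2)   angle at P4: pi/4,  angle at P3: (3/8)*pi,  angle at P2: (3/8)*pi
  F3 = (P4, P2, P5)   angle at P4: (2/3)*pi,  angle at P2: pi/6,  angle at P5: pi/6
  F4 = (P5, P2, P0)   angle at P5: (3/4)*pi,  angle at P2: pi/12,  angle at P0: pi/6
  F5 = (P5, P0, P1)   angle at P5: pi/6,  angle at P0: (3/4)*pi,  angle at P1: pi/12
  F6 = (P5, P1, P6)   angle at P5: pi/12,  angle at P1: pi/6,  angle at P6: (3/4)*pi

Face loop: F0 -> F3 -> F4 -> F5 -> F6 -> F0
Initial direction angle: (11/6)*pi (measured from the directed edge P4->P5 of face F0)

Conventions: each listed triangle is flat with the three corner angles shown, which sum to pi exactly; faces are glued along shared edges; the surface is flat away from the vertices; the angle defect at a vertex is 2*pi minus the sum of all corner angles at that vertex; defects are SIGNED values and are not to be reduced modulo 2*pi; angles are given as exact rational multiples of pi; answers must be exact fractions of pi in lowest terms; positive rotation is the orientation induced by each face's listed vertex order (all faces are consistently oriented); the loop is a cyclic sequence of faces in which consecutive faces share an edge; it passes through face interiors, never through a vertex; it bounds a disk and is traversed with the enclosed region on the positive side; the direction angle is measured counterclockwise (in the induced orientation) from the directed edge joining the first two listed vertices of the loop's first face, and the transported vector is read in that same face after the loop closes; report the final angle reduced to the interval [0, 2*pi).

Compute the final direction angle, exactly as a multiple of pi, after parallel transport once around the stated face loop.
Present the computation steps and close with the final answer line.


enclosed vertex P5: corner angles sum to (4/3)*pi, defect = 2*pi - (4/3)*pi = (2/3)*pi
transport around the loop rotates by the sum of enclosed defects; add to the initial angle mod 2*pi
final angle = (11/6)*pi + (2/3)*pi = pi/2 (mod 2*pi)

Answer: final direction angle = pi/2


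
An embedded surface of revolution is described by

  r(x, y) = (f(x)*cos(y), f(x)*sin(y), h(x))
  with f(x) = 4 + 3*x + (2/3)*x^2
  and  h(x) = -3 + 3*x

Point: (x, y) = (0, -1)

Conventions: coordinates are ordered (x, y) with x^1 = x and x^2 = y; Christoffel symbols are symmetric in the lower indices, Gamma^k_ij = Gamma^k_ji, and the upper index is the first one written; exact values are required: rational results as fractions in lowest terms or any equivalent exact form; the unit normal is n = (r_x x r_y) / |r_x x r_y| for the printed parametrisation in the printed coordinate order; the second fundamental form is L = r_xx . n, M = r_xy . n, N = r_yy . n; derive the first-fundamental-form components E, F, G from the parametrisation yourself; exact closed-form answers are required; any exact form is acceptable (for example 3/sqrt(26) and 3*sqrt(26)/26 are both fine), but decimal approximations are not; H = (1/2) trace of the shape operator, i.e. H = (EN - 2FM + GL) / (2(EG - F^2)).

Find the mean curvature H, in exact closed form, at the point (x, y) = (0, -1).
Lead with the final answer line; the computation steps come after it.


Answer: H = 19*sqrt(2)/432

f = 4, f' = 3, f'' = 4/3, h' = 3, h'' = 0
E = 18, F = 0, G = 16; answer radicand W^2 = 18
unnormalised second-form numerators: l = -4, m = 0, n = 12; L = l/sqrt(18), and similarly M = m/sqrt(W^2), N = n/sqrt(W^2)
H = (E*n - 2*F*m + G*l) / (2*(EG - F^2)*sqrt(W^2)); E*n - 2*F*m + G*l = 152, EG - F^2 = 288, so H = (19/72)/sqrt(18)
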